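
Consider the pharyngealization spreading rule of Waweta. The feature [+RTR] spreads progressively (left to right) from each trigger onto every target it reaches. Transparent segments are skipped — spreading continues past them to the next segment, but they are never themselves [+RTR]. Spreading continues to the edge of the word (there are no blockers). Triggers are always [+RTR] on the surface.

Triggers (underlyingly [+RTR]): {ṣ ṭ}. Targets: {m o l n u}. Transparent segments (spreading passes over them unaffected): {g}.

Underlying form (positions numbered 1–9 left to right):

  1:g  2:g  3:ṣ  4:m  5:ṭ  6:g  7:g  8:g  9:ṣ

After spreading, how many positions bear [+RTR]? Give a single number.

4

From /ṣ/ at 3 rightward: 4 /m/ → [+RTR]; 5 /ṭ/ is itself a trigger — this domain ends here.
From /ṭ/ at 5 rightward: 6 /g/ transparent; 7 /g/ transparent; 8 /g/ transparent; 9 /ṣ/ is itself a trigger — this domain ends here.
From /ṣ/ at 9 rightward: word edge.
[+RTR] positions on the surface: 3 4 5 9.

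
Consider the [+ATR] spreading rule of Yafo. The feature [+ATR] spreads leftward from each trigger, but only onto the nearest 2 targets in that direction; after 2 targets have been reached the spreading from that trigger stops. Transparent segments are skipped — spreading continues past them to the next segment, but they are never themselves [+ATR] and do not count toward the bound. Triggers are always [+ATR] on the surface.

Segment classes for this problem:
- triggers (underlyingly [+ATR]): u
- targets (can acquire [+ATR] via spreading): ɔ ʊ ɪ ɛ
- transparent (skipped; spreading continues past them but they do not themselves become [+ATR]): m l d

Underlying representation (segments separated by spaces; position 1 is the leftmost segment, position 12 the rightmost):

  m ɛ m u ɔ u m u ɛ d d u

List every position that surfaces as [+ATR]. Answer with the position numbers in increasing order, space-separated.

From /u/ at 4 leftward: 3 /m/ transparent; 2 /ɛ/ → [+ATR]; 1 /m/ transparent; word edge.
From /u/ at 6 leftward: 5 /ɔ/ → [+ATR]; 4 /u/ is itself a trigger — this domain ends here.
From /u/ at 8 leftward: 7 /m/ transparent; 6 /u/ is itself a trigger — this domain ends here.
From /u/ at 12 leftward: 11 /d/ transparent; 10 /d/ transparent; 9 /ɛ/ → [+ATR]; 8 /u/ is itself a trigger — this domain ends here.

2 4 5 6 8 9 12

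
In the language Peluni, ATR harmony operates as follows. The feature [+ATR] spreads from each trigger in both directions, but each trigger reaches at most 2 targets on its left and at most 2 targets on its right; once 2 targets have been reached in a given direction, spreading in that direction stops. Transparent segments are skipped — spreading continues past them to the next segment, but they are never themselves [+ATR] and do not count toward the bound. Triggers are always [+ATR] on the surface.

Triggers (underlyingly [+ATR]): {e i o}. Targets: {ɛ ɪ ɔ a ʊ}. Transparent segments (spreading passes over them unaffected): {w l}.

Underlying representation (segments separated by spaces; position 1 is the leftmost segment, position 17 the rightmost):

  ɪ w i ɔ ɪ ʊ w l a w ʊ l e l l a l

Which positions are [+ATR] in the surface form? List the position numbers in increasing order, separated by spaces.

1 3 4 5 9 11 13 16

From /i/ at 3 rightward: 4 /ɔ/ → [+ATR]; 5 /ɪ/ → [+ATR]; bound reached.
From /i/ at 3 leftward: 2 /w/ transparent; 1 /ɪ/ → [+ATR]; word edge.
From /e/ at 13 rightward: 14 /l/ transparent; 15 /l/ transparent; 16 /a/ → [+ATR]; 17 /l/ transparent; word edge.
From /e/ at 13 leftward: 12 /l/ transparent; 11 /ʊ/ → [+ATR]; 10 /w/ transparent; 9 /a/ → [+ATR]; bound reached.
Target with no active source: position 6 stays [-ATR].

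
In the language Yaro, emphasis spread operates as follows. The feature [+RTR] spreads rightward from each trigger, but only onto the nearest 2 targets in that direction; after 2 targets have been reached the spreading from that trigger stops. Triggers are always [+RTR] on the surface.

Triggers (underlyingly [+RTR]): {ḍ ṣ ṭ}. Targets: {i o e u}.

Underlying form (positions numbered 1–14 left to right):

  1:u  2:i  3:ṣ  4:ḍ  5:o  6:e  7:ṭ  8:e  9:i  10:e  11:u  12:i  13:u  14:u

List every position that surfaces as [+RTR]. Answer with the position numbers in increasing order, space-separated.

From /ṣ/ at 3 rightward: 4 /ḍ/ is itself a trigger — this domain ends here.
From /ḍ/ at 4 rightward: 5 /o/ → [+RTR]; 6 /e/ → [+RTR]; bound reached.
From /ṭ/ at 7 rightward: 8 /e/ → [+RTR]; 9 /i/ → [+RTR]; bound reached.
Targets with no active source: positions 1 2 10 11 12 13 14 stay [-emphatic].

3 4 5 6 7 8 9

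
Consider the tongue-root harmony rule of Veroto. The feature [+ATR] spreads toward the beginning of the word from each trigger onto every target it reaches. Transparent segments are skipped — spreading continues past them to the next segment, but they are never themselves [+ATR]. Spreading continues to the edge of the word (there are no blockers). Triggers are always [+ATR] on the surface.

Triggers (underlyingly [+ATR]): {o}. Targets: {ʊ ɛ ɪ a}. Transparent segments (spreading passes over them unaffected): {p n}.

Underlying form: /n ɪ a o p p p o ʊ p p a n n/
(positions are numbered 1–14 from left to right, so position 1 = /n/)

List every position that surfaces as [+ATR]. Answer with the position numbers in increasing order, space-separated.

2 3 4 8

From /o/ at 4 leftward: 3 /a/ → [+ATR]; 2 /ɪ/ → [+ATR]; 1 /n/ transparent; word edge.
From /o/ at 8 leftward: 7 /p/ transparent; 6 /p/ transparent; 5 /p/ transparent; 4 /o/ is itself a trigger — this domain ends here.
Targets with no active source: positions 9 12 stay [-ATR].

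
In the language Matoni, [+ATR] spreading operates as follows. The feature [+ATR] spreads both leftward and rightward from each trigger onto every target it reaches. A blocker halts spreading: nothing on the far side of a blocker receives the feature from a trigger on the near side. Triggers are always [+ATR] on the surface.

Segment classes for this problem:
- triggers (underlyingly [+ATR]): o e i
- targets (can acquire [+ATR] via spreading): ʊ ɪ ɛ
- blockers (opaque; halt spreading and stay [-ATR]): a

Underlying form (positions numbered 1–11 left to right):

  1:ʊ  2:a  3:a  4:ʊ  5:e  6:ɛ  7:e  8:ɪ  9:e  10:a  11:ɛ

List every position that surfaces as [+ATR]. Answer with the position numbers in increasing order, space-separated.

From /e/ at 5 rightward: 6 /ɛ/ → [+ATR]; 7 /e/ is itself a trigger — this domain ends here.
From /e/ at 5 leftward: 4 /ʊ/ → [+ATR]; 3 /a/ blocks.
From /e/ at 7 rightward: 8 /ɪ/ → [+ATR]; 9 /e/ is itself a trigger — this domain ends here.
From /e/ at 7 leftward: 6 /ɛ/ → [+ATR]; 5 /e/ is itself a trigger — this domain ends here.
From /e/ at 9 rightward: 10 /a/ blocks.
From /e/ at 9 leftward: 8 /ɪ/ → [+ATR]; 7 /e/ is itself a trigger — this domain ends here.
Targets with no active source: positions 1 11 stay [-ATR].

4 5 6 7 8 9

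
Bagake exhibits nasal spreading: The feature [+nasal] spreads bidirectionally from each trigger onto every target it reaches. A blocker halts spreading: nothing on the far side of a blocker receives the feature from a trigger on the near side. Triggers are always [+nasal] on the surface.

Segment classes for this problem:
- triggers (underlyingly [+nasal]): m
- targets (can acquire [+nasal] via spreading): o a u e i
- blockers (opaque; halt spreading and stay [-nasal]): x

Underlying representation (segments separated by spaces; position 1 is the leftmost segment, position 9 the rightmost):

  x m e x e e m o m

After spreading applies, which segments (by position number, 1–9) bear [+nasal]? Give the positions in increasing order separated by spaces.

From /m/ at 2 rightward: 3 /e/ → [+nasal]; 4 /x/ blocks.
From /m/ at 2 leftward: 1 /x/ blocks.
From /m/ at 7 rightward: 8 /o/ → [+nasal]; 9 /m/ is itself a trigger — this domain ends here.
From /m/ at 7 leftward: 6 /e/ → [+nasal]; 5 /e/ → [+nasal]; 4 /x/ blocks.
From /m/ at 9 rightward: word edge.
From /m/ at 9 leftward: 8 /o/ → [+nasal]; 7 /m/ is itself a trigger — this domain ends here.

2 3 5 6 7 8 9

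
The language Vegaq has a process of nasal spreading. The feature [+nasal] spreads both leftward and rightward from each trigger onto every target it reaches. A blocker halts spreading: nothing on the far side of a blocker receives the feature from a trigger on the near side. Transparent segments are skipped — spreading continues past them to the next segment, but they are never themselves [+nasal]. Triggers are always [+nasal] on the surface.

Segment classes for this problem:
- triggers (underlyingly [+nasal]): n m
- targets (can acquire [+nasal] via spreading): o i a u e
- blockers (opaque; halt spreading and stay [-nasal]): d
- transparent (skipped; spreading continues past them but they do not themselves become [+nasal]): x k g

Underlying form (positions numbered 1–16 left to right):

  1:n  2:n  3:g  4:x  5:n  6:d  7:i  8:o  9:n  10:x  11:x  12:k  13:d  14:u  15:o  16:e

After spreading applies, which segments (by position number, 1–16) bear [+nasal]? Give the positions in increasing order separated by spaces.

1 2 5 7 8 9

From /n/ at 1 rightward: 2 /n/ is itself a trigger — this domain ends here.
From /n/ at 1 leftward: word edge.
From /n/ at 2 rightward: 3 /g/ transparent; 4 /x/ transparent; 5 /n/ is itself a trigger — this domain ends here.
From /n/ at 2 leftward: 1 /n/ is itself a trigger — this domain ends here.
From /n/ at 5 rightward: 6 /d/ blocks.
From /n/ at 5 leftward: 4 /x/ transparent; 3 /g/ transparent; 2 /n/ is itself a trigger — this domain ends here.
From /n/ at 9 rightward: 10 /x/ transparent; 11 /x/ transparent; 12 /k/ transparent; 13 /d/ blocks.
From /n/ at 9 leftward: 8 /o/ → [+nasal]; 7 /i/ → [+nasal]; 6 /d/ blocks.
Targets with no active source: positions 14 15 16 stay [-nasal].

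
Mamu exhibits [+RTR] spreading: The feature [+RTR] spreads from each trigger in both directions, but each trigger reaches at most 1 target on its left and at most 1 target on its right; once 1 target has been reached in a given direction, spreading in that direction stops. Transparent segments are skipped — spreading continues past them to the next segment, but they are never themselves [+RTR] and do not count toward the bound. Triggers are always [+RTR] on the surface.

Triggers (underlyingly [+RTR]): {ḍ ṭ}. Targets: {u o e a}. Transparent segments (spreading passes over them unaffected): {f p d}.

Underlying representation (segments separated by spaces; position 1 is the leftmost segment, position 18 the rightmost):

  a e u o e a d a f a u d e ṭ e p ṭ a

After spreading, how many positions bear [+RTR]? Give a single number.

From /ṭ/ at 14 rightward: 15 /e/ → [+RTR]; bound reached.
From /ṭ/ at 14 leftward: 13 /e/ → [+RTR]; bound reached.
From /ṭ/ at 17 rightward: 18 /a/ → [+RTR]; bound reached.
From /ṭ/ at 17 leftward: 16 /p/ transparent; 15 /e/ → [+RTR]; bound reached.
Targets with no active source: positions 1 2 3 4 5 6 8 10 11 stay [-emphatic].
[+RTR] positions on the surface: 13 14 15 17 18.

5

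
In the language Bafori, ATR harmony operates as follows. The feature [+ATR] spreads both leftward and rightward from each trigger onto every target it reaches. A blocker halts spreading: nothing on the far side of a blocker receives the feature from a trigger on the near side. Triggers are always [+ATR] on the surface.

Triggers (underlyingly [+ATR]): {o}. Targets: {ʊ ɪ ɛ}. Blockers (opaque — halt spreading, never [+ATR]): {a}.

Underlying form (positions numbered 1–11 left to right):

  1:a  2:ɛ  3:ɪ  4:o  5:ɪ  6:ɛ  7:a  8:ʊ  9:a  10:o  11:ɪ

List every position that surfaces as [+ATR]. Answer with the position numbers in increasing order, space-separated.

From /o/ at 4 rightward: 5 /ɪ/ → [+ATR]; 6 /ɛ/ → [+ATR]; 7 /a/ blocks.
From /o/ at 4 leftward: 3 /ɪ/ → [+ATR]; 2 /ɛ/ → [+ATR]; 1 /a/ blocks.
From /o/ at 10 rightward: 11 /ɪ/ → [+ATR]; word edge.
From /o/ at 10 leftward: 9 /a/ blocks.
Target with no active source: position 8 stays [-ATR].

2 3 4 5 6 10 11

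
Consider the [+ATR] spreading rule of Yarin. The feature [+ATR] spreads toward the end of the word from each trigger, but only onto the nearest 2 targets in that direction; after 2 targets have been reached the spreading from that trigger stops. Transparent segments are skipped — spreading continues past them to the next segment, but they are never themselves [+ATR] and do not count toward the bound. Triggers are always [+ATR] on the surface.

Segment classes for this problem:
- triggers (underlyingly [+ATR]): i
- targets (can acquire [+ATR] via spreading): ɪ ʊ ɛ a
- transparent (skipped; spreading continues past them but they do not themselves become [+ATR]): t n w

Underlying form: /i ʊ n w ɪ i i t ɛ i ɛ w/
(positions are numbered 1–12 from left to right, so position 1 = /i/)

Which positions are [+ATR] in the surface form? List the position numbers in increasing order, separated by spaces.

From /i/ at 1 rightward: 2 /ʊ/ → [+ATR]; 3 /n/ transparent; 4 /w/ transparent; 5 /ɪ/ → [+ATR]; bound reached.
From /i/ at 6 rightward: 7 /i/ is itself a trigger — this domain ends here.
From /i/ at 7 rightward: 8 /t/ transparent; 9 /ɛ/ → [+ATR]; 10 /i/ is itself a trigger — this domain ends here.
From /i/ at 10 rightward: 11 /ɛ/ → [+ATR]; 12 /w/ transparent; word edge.

1 2 5 6 7 9 10 11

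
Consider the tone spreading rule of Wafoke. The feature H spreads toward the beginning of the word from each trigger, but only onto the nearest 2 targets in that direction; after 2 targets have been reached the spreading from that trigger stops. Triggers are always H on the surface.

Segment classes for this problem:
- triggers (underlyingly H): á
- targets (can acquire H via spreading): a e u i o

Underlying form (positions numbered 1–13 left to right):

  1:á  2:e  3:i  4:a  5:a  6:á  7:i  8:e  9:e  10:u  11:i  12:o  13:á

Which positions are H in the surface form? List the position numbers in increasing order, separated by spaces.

From /á/ at 1 leftward: word edge.
From /á/ at 6 leftward: 5 /a/ → H; 4 /a/ → H; bound reached.
From /á/ at 13 leftward: 12 /o/ → H; 11 /i/ → H; bound reached.
Targets with no active source: positions 2 3 7 8 9 10 stay [-high tone].

1 4 5 6 11 12 13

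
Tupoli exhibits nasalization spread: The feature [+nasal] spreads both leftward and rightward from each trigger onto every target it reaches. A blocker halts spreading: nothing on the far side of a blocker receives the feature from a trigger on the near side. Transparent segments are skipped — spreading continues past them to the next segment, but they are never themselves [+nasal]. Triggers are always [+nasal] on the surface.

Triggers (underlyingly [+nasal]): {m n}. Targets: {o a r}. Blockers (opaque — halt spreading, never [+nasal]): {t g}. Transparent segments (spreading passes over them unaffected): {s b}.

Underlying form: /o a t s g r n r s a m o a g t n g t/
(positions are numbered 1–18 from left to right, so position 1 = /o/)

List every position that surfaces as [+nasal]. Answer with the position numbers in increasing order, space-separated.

6 7 8 10 11 12 13 16

From /n/ at 7 rightward: 8 /r/ → [+nasal]; 9 /s/ transparent; 10 /a/ → [+nasal]; 11 /m/ is itself a trigger — this domain ends here.
From /n/ at 7 leftward: 6 /r/ → [+nasal]; 5 /g/ blocks.
From /m/ at 11 rightward: 12 /o/ → [+nasal]; 13 /a/ → [+nasal]; 14 /g/ blocks.
From /m/ at 11 leftward: 10 /a/ → [+nasal]; 9 /s/ transparent; 8 /r/ → [+nasal]; 7 /n/ is itself a trigger — this domain ends here.
From /n/ at 16 rightward: 17 /g/ blocks.
From /n/ at 16 leftward: 15 /t/ blocks.
Targets with no active source: positions 1 2 stay [-nasal].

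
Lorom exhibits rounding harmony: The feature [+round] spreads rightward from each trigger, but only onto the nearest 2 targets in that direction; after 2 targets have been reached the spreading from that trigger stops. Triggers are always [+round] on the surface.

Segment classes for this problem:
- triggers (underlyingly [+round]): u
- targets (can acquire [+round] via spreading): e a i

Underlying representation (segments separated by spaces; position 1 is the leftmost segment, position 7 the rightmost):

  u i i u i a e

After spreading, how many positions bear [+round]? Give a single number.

From /u/ at 1 rightward: 2 /i/ → [+round]; 3 /i/ → [+round]; bound reached.
From /u/ at 4 rightward: 5 /i/ → [+round]; 6 /a/ → [+round]; bound reached.
Target with no active source: position 7 stays [-round].
[+round] positions on the surface: 1 2 3 4 5 6.

6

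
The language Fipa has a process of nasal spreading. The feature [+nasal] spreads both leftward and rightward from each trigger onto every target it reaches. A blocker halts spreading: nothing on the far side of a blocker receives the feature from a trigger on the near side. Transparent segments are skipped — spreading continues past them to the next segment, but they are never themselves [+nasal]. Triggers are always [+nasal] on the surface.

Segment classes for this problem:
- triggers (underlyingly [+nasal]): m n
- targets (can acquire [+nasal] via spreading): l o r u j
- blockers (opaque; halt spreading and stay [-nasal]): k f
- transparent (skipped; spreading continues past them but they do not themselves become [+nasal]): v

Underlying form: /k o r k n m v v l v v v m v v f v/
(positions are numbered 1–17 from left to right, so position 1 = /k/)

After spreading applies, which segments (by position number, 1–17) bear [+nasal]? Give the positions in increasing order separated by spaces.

From /n/ at 5 rightward: 6 /m/ is itself a trigger — this domain ends here.
From /n/ at 5 leftward: 4 /k/ blocks.
From /m/ at 6 rightward: 7 /v/ transparent; 8 /v/ transparent; 9 /l/ → [+nasal]; 10 /v/ transparent; 11 /v/ transparent; 12 /v/ transparent; 13 /m/ is itself a trigger — this domain ends here.
From /m/ at 6 leftward: 5 /n/ is itself a trigger — this domain ends here.
From /m/ at 13 rightward: 14 /v/ transparent; 15 /v/ transparent; 16 /f/ blocks.
From /m/ at 13 leftward: 12 /v/ transparent; 11 /v/ transparent; 10 /v/ transparent; 9 /l/ → [+nasal]; 8 /v/ transparent; 7 /v/ transparent; 6 /m/ is itself a trigger — this domain ends here.
Targets with no active source: positions 2 3 stay [-nasal].

5 6 9 13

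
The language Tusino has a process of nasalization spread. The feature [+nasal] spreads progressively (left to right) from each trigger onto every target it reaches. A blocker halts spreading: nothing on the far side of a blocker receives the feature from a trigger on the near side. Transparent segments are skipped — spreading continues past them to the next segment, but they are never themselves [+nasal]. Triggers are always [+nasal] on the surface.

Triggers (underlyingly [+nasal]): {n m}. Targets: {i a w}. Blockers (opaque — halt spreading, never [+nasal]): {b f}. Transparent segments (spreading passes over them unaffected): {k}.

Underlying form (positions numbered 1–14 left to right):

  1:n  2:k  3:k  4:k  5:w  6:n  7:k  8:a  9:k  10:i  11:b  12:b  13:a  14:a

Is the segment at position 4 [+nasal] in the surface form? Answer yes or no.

no

From /n/ at 1 rightward: 2 /k/ transparent; 3 /k/ transparent; 4 /k/ transparent; 5 /w/ → [+nasal]; 6 /n/ is itself a trigger — this domain ends here.
From /n/ at 6 rightward: 7 /k/ transparent; 8 /a/ → [+nasal]; 9 /k/ transparent; 10 /i/ → [+nasal]; 11 /b/ blocks.
Targets with no active source: positions 13 14 stay [-nasal].
[+nasal] positions on the surface: 1 5 6 8 10.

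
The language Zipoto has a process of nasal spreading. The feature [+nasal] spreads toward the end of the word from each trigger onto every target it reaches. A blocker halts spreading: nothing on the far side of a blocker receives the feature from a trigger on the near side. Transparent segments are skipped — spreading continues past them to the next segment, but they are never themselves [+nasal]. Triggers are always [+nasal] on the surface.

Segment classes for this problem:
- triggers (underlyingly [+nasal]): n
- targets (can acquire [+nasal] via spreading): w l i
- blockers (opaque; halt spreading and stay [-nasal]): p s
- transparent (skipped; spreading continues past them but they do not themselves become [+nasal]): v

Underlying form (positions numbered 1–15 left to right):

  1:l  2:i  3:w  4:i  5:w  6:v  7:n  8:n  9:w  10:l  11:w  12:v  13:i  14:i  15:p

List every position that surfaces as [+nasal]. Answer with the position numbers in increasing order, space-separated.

7 8 9 10 11 13 14

From /n/ at 7 rightward: 8 /n/ is itself a trigger — this domain ends here.
From /n/ at 8 rightward: 9 /w/ → [+nasal]; 10 /l/ → [+nasal]; 11 /w/ → [+nasal]; 12 /v/ transparent; 13 /i/ → [+nasal]; 14 /i/ → [+nasal]; 15 /p/ blocks.
Targets with no active source: positions 1 2 3 4 5 stay [-nasal].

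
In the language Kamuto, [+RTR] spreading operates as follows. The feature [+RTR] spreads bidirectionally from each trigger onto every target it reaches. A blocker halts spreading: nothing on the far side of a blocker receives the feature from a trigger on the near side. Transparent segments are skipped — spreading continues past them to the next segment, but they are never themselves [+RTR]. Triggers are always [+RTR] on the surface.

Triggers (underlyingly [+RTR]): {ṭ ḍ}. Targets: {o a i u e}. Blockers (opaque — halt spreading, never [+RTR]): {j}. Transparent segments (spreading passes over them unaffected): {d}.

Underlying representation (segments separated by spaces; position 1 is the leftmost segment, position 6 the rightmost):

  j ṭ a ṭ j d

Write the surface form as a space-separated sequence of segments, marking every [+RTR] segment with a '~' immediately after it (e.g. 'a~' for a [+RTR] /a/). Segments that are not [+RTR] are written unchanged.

j ṭ~ a~ ṭ~ j d

From /ṭ/ at 2 rightward: 3 /a/ → [+RTR]; 4 /ṭ/ is itself a trigger — this domain ends here.
From /ṭ/ at 2 leftward: 1 /j/ blocks.
From /ṭ/ at 4 rightward: 5 /j/ blocks.
From /ṭ/ at 4 leftward: 3 /a/ → [+RTR]; 2 /ṭ/ is itself a trigger — this domain ends here.
[+RTR] positions on the surface: 2 3 4.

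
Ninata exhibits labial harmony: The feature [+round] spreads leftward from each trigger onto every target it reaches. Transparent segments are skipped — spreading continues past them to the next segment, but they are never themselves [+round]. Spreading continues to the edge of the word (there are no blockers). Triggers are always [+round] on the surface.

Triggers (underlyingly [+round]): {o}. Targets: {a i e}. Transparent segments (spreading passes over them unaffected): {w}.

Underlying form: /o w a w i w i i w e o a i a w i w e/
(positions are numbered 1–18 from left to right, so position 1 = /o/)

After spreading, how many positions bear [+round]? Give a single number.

From /o/ at 1 leftward: word edge.
From /o/ at 11 leftward: 10 /e/ → [+round]; 9 /w/ transparent; 8 /i/ → [+round]; 7 /i/ → [+round]; 6 /w/ transparent; 5 /i/ → [+round]; 4 /w/ transparent; 3 /a/ → [+round]; 2 /w/ transparent; 1 /o/ is itself a trigger — this domain ends here.
Targets with no active source: positions 12 13 14 16 18 stay [-round].
[+round] positions on the surface: 1 3 5 7 8 10 11.

7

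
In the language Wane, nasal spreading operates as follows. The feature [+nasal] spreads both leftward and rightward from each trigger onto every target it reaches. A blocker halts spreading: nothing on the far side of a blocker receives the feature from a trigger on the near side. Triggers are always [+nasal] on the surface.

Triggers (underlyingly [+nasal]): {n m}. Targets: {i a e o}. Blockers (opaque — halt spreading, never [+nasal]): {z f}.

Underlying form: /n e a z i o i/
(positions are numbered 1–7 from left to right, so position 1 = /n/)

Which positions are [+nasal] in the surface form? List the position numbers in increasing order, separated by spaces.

From /n/ at 1 rightward: 2 /e/ → [+nasal]; 3 /a/ → [+nasal]; 4 /z/ blocks.
From /n/ at 1 leftward: word edge.
Targets with no active source: positions 5 6 7 stay [-nasal].

1 2 3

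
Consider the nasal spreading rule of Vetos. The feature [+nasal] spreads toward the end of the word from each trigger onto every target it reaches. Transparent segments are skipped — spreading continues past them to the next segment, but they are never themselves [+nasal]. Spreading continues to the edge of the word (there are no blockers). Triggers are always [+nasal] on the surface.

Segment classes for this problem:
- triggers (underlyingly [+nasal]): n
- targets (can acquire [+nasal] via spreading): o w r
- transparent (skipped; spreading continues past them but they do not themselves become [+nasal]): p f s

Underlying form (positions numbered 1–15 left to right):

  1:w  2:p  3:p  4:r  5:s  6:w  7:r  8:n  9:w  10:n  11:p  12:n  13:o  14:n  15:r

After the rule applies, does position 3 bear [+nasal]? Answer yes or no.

From /n/ at 8 rightward: 9 /w/ → [+nasal]; 10 /n/ is itself a trigger — this domain ends here.
From /n/ at 10 rightward: 11 /p/ transparent; 12 /n/ is itself a trigger — this domain ends here.
From /n/ at 12 rightward: 13 /o/ → [+nasal]; 14 /n/ is itself a trigger — this domain ends here.
From /n/ at 14 rightward: 15 /r/ → [+nasal]; word edge.
Targets with no active source: positions 1 4 6 7 stay [-nasal].
[+nasal] positions on the surface: 8 9 10 12 13 14 15.

no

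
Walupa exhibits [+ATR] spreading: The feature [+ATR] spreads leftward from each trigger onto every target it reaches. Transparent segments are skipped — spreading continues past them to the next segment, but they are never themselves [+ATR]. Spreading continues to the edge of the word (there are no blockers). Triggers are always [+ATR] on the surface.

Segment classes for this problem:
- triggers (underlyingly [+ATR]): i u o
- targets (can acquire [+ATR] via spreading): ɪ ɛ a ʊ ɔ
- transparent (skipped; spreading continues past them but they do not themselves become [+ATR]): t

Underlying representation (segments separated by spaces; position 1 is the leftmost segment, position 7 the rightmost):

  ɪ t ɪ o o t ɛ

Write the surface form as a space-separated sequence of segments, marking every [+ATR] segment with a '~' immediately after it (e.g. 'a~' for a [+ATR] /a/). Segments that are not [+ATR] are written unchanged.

From /o/ at 4 leftward: 3 /ɪ/ → [+ATR]; 2 /t/ transparent; 1 /ɪ/ → [+ATR]; word edge.
From /o/ at 5 leftward: 4 /o/ is itself a trigger — this domain ends here.
Target with no active source: position 7 stays [-ATR].
[+ATR] positions on the surface: 1 3 4 5.

ɪ~ t ɪ~ o~ o~ t ɛ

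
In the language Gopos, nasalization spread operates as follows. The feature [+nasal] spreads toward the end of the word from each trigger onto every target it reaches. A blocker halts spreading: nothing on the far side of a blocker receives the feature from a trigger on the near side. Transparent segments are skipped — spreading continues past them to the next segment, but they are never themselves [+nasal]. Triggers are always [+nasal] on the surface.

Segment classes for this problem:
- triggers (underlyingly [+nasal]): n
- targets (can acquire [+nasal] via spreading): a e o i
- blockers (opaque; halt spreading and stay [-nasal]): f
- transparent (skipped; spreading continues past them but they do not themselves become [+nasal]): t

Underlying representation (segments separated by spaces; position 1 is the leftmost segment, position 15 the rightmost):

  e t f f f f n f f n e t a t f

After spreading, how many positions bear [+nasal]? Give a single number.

From /n/ at 7 rightward: 8 /f/ blocks.
From /n/ at 10 rightward: 11 /e/ → [+nasal]; 12 /t/ transparent; 13 /a/ → [+nasal]; 14 /t/ transparent; 15 /f/ blocks.
Target with no active source: position 1 stays [-nasal].
[+nasal] positions on the surface: 7 10 11 13.

4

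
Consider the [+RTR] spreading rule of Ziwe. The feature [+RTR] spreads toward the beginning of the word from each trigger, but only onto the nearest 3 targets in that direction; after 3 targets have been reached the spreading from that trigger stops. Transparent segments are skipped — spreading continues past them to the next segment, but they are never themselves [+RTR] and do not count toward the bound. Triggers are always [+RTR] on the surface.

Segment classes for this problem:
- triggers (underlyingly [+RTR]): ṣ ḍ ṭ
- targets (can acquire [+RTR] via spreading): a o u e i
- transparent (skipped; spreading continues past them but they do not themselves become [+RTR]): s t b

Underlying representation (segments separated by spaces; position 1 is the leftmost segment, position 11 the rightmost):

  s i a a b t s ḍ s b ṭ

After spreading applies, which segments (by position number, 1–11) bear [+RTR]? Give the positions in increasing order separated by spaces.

From /ḍ/ at 8 leftward: 7 /s/ transparent; 6 /t/ transparent; 5 /b/ transparent; 4 /a/ → [+RTR]; 3 /a/ → [+RTR]; 2 /i/ → [+RTR]; bound reached.
From /ṭ/ at 11 leftward: 10 /b/ transparent; 9 /s/ transparent; 8 /ḍ/ is itself a trigger — this domain ends here.

2 3 4 8 11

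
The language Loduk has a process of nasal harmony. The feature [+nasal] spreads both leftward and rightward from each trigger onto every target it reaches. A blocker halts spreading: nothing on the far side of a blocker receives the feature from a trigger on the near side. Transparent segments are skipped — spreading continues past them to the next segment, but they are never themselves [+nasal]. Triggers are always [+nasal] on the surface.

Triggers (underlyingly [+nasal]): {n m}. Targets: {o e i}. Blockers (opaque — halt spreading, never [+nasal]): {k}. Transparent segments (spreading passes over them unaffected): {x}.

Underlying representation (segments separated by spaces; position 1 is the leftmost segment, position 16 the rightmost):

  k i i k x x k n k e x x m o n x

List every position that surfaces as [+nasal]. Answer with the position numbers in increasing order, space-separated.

8 10 13 14 15

From /n/ at 8 rightward: 9 /k/ blocks.
From /n/ at 8 leftward: 7 /k/ blocks.
From /m/ at 13 rightward: 14 /o/ → [+nasal]; 15 /n/ is itself a trigger — this domain ends here.
From /m/ at 13 leftward: 12 /x/ transparent; 11 /x/ transparent; 10 /e/ → [+nasal]; 9 /k/ blocks.
From /n/ at 15 rightward: 16 /x/ transparent; word edge.
From /n/ at 15 leftward: 14 /o/ → [+nasal]; 13 /m/ is itself a trigger — this domain ends here.
Targets with no active source: positions 2 3 stay [-nasal].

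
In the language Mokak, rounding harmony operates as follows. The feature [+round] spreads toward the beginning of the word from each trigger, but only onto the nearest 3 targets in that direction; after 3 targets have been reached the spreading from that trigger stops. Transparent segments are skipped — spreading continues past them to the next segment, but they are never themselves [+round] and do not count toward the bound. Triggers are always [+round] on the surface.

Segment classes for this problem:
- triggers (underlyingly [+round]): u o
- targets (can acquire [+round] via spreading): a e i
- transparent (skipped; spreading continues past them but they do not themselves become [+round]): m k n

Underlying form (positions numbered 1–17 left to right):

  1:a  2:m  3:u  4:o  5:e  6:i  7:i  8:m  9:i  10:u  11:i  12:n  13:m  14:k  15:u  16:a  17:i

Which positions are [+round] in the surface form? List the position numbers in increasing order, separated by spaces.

From /u/ at 3 leftward: 2 /m/ transparent; 1 /a/ → [+round]; word edge.
From /o/ at 4 leftward: 3 /u/ is itself a trigger — this domain ends here.
From /u/ at 10 leftward: 9 /i/ → [+round]; 8 /m/ transparent; 7 /i/ → [+round]; 6 /i/ → [+round]; bound reached.
From /u/ at 15 leftward: 14 /k/ transparent; 13 /m/ transparent; 12 /n/ transparent; 11 /i/ → [+round]; 10 /u/ is itself a trigger — this domain ends here.
Targets with no active source: positions 5 16 17 stay [-round].

1 3 4 6 7 9 10 11 15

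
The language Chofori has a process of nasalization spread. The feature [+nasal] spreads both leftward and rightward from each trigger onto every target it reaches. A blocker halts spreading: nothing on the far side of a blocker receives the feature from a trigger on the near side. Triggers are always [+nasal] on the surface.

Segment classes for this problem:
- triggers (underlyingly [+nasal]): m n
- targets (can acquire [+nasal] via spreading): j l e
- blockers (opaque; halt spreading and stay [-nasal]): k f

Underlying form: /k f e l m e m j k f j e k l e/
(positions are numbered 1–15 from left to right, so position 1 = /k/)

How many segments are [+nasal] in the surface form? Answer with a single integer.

6

From /m/ at 5 rightward: 6 /e/ → [+nasal]; 7 /m/ is itself a trigger — this domain ends here.
From /m/ at 5 leftward: 4 /l/ → [+nasal]; 3 /e/ → [+nasal]; 2 /f/ blocks.
From /m/ at 7 rightward: 8 /j/ → [+nasal]; 9 /k/ blocks.
From /m/ at 7 leftward: 6 /e/ → [+nasal]; 5 /m/ is itself a trigger — this domain ends here.
Targets with no active source: positions 11 12 14 15 stay [-nasal].
[+nasal] positions on the surface: 3 4 5 6 7 8.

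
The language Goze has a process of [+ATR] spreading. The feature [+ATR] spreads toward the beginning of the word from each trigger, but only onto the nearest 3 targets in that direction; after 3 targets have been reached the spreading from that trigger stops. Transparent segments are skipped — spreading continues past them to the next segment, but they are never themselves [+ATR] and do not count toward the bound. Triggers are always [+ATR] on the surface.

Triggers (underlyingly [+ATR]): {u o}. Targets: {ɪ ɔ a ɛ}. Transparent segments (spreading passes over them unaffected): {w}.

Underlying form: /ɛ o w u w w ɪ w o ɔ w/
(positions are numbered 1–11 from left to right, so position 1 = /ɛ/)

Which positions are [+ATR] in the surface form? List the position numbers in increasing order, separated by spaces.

From /o/ at 2 leftward: 1 /ɛ/ → [+ATR]; word edge.
From /u/ at 4 leftward: 3 /w/ transparent; 2 /o/ is itself a trigger — this domain ends here.
From /o/ at 9 leftward: 8 /w/ transparent; 7 /ɪ/ → [+ATR]; 6 /w/ transparent; 5 /w/ transparent; 4 /u/ is itself a trigger — this domain ends here.
Target with no active source: position 10 stays [-ATR].

1 2 4 7 9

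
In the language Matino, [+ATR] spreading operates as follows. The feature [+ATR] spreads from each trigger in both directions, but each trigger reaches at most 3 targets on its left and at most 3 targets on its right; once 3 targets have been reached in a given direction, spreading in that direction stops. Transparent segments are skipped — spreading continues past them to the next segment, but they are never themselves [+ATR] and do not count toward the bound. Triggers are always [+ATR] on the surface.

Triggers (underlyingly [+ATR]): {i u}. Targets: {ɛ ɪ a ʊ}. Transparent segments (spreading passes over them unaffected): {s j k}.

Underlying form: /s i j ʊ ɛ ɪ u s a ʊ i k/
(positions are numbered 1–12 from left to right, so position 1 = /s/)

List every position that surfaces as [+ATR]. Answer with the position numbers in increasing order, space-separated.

2 4 5 6 7 9 10 11

From /i/ at 2 rightward: 3 /j/ transparent; 4 /ʊ/ → [+ATR]; 5 /ɛ/ → [+ATR]; 6 /ɪ/ → [+ATR]; bound reached.
From /i/ at 2 leftward: 1 /s/ transparent; word edge.
From /u/ at 7 rightward: 8 /s/ transparent; 9 /a/ → [+ATR]; 10 /ʊ/ → [+ATR]; 11 /i/ is itself a trigger — this domain ends here.
From /u/ at 7 leftward: 6 /ɪ/ → [+ATR]; 5 /ɛ/ → [+ATR]; 4 /ʊ/ → [+ATR]; bound reached.
From /i/ at 11 rightward: 12 /k/ transparent; word edge.
From /i/ at 11 leftward: 10 /ʊ/ → [+ATR]; 9 /a/ → [+ATR]; 8 /s/ transparent; 7 /u/ is itself a trigger — this domain ends here.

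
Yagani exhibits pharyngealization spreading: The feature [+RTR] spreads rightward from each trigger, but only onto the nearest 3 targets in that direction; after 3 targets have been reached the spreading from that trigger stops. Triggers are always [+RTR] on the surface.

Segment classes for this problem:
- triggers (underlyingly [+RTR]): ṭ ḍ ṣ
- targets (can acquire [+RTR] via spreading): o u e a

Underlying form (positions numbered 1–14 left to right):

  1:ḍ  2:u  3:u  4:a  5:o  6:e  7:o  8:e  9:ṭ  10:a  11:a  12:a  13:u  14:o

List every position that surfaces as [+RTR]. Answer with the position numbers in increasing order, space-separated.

1 2 3 4 9 10 11 12

From /ḍ/ at 1 rightward: 2 /u/ → [+RTR]; 3 /u/ → [+RTR]; 4 /a/ → [+RTR]; bound reached.
From /ṭ/ at 9 rightward: 10 /a/ → [+RTR]; 11 /a/ → [+RTR]; 12 /a/ → [+RTR]; bound reached.
Targets with no active source: positions 5 6 7 8 13 14 stay [-emphatic].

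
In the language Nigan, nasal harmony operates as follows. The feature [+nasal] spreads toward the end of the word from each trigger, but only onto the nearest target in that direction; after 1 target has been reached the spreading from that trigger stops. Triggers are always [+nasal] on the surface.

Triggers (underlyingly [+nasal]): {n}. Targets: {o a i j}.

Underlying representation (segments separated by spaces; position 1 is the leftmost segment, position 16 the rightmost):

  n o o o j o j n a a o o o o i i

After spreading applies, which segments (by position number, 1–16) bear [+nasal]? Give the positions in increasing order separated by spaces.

From /n/ at 1 rightward: 2 /o/ → [+nasal]; bound reached.
From /n/ at 8 rightward: 9 /a/ → [+nasal]; bound reached.
Targets with no active source: positions 3 4 5 6 7 10 11 12 13 14 15 16 stay [-nasal].

1 2 8 9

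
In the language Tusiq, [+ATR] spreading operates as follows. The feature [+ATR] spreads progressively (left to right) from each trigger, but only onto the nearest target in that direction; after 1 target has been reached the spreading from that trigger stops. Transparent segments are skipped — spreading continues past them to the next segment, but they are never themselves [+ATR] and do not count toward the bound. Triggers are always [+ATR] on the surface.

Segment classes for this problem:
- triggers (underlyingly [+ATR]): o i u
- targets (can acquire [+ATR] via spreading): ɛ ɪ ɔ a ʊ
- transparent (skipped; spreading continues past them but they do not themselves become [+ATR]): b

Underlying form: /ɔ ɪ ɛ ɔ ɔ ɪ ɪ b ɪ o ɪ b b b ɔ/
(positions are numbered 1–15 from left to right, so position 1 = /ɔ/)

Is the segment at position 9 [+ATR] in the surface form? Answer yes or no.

no

From /o/ at 10 rightward: 11 /ɪ/ → [+ATR]; bound reached.
Targets with no active source: positions 1 2 3 4 5 6 7 9 15 stay [-ATR].
[+ATR] positions on the surface: 10 11.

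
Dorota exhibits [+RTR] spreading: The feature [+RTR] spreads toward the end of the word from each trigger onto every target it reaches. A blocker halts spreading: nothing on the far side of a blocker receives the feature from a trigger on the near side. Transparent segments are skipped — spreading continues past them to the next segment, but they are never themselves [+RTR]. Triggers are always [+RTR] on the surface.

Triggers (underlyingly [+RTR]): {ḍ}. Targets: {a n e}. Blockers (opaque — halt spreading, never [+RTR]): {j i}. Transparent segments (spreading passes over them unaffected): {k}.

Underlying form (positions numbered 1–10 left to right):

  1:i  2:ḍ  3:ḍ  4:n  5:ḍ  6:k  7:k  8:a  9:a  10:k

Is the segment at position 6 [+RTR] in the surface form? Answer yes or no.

no

From /ḍ/ at 2 rightward: 3 /ḍ/ is itself a trigger — this domain ends here.
From /ḍ/ at 3 rightward: 4 /n/ → [+RTR]; 5 /ḍ/ is itself a trigger — this domain ends here.
From /ḍ/ at 5 rightward: 6 /k/ transparent; 7 /k/ transparent; 8 /a/ → [+RTR]; 9 /a/ → [+RTR]; 10 /k/ transparent; word edge.
[+RTR] positions on the surface: 2 3 4 5 8 9.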